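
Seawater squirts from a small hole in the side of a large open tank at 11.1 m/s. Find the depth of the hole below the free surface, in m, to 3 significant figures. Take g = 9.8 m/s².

h ≈ 6.29 m

Torricelli: v = √(2gh), so h = v²/(2g).
h = 11.1²/(2·9.8) = 123/19.60 = 6.29 m.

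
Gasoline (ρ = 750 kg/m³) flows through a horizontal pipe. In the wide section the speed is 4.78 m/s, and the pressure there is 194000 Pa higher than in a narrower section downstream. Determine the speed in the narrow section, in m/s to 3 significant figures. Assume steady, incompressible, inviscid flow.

v₂ ≈ 23.2 m/s

Horizontal Bernoulli: P₁ + ½ρv₁² = P₂ + ½ρv₂², so v₂² = v₁² + 2(P₁ − P₂)/ρ.
v₂ = √(4.78² + 2·194000/750) = √(22.8 + 517) = 23.2 m/s.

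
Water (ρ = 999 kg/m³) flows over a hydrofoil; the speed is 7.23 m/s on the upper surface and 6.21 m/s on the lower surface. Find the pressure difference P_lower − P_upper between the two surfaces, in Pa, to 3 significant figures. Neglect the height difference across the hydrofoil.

ΔP ≈ 6850 Pa

Bernoulli (same height): P_lower − P_upper = ½ρ(v_upper² − v_lower²).
ΔP = ½·999·(7.23² − 6.21²) = 6850 Pa.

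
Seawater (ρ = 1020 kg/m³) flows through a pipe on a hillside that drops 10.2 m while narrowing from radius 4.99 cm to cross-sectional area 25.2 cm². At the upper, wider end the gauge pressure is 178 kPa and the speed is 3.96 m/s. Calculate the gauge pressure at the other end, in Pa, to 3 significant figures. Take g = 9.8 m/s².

By continuity, v₂ = v₁·A₁/A₂ = 3.96·(78.2/25.2) = 12.3 m/s.
Bernoulli: P₁ + ½ρv₁² + ρg h₁ = P₂ + ½ρv₂² + ρg h₂, so P₂ = P₁ + ½ρ(v₁² − v₂²) − ρg(h₂ − h₁).
P₂ = 178000 + ½·1020·(3.96² − 12.3²) − 1020·9.8·(−10.2) = 178000 + (-69100) − (-102000) = 211000 Pa.

P₂ ≈ 211000 Pa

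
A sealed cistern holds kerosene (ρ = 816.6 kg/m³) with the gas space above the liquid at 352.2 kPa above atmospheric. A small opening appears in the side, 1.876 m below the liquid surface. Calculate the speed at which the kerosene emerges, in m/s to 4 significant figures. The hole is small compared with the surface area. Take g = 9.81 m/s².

v = 29.99 m/s

Take point 1 at the surface (v₁ ≈ 0) and point 2 at the hole (at atmospheric pressure). Bernoulli: P₁ + ρg h = P_atm + ½ρv₂².
With P₁ − P_atm = 352200 Pa, v₂ = √(2gh + 2ΔP/ρ) = √(2·9.81·1.876 + 2·352200/816.6) = 29.99 m/s.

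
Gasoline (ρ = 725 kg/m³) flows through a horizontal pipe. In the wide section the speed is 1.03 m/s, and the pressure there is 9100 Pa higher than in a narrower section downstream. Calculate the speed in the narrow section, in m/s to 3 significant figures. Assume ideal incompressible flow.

v₂ = 5.12 m/s

With h₁ = h₂, rearranging Bernoulli gives v₂ = √(v₁² + 2ΔP/ρ).
v₂ = √(1.03² + 2·9100/725) = √(1.06 + 25.1) = 5.12 m/s.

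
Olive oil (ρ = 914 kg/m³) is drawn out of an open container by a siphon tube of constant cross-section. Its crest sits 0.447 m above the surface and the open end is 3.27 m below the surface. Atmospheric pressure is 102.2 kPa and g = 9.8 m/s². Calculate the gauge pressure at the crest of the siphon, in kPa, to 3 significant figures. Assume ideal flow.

P_gauge ≈ -33.3 kPa

From the surface to the outlet (both open to atmosphere, surface at rest): v = √(2g·h_out) = √(2·9.8·3.27) = 8.01 m/s.
Continuity keeps v the same throughout the tube; from surface to crest, P_atm + 0 = P_top + ½ρv² + ρg·h_top.
P_top = 102200 − ½·914·8.01² − 914·9.8·0.447 = 68900 Pa. So P_gauge = P_top − P_atm = -33300 Pa.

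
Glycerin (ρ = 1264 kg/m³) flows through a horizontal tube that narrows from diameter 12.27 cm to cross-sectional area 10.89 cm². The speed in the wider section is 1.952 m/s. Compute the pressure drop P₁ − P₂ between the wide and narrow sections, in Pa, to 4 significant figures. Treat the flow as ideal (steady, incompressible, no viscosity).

281500 Pa

By continuity, v₂ = v₁·A₁/A₂ = 1.952·(118.2/10.89) = 21.19 m/s.
With no height change, Bernoulli's equation is P₁ + ½ρv₁² = P₂ + ½ρv₂².
P₁ − P₂ = ½·1264·(21.19² − 1.952²) = ½·1264·445.4 = 281500 Pa.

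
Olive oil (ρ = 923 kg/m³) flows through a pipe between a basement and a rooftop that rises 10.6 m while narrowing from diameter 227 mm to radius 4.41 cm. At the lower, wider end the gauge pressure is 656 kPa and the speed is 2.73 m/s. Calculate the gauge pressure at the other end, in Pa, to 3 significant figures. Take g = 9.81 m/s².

Mass conservation (A₁v₁ = A₂v₂) gives v₂ = 2.73 × 405/61.1 = 18.1 m/s.
Energy conservation along the streamline gives P₂ = P₁ − ½ρ(v₂² − v₁²) − ρg(h₂ − h₁).
P₂ = 656000 + ½·923·(2.73² − 18.1²) − 923·9.81·(+10.6) = 656000 + (-147000) − (96000) = 413000 Pa.

P₂ = 413000 Pa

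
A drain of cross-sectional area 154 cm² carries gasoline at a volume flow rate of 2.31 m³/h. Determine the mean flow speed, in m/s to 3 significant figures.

Q = 2.31 m³/h = 0.000642 m³/s.
v = Q/A = 0.000642 / 0.0154 = 0.0417 m/s.

v ≈ 0.0417 m/s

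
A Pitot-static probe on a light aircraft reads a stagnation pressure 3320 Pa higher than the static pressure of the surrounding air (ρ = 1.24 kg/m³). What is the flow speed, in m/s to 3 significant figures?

Bernoulli between the free stream and the stagnation point: ½ρv² = P_stag − P_static.
v = √(2ΔP/ρ) = √(2·3320/1.24) = 73.2 m/s.

v ≈ 73.2 m/s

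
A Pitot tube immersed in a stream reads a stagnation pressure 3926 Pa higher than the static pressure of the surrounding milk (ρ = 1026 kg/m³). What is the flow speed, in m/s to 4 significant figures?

At the stagnation point the flow is brought to rest, so Bernoulli gives P_stag − P_static = ½ρv².
v = √(2ΔP/ρ) = √(2·3926/1026) = 2.766 m/s.

v = 2.766 m/s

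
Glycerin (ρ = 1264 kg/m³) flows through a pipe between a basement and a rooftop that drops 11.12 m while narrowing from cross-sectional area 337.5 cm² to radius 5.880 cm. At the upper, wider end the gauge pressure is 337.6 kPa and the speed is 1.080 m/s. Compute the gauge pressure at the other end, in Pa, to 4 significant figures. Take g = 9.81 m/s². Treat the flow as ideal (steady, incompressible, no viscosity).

P₂ = 469100 Pa

Mass conservation (A₁v₁ = A₂v₂) gives v₂ = 1.080 × 337.5/108.6 = 3.356 m/s.
Bernoulli: P₁ + ½ρv₁² + ρg h₁ = P₂ + ½ρv₂² + ρg h₂, so P₂ = P₁ + ½ρ(v₁² − v₂²) − ρg(h₂ − h₁).
P₂ = 337600 + ½·1264·(1.080² − 3.356²) − 1264·9.81·(−11.12) = 337600 + (-6380) − (-137900) = 469100 Pa.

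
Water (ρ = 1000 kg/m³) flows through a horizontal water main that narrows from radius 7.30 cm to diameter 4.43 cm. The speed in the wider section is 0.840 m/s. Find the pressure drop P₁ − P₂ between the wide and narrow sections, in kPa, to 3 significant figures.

ΔP ≈ 41.3 kPa

By continuity, v₂ = v₁·A₁/A₂ = 0.840·(167/15.4) = 9.12 m/s.
With no height change, Bernoulli's equation is P₁ + ½ρv₁² = P₂ + ½ρv₂².
P₁ − P₂ = ½·1000·(9.12² − 0.840²) = ½·1000·82.5 = 41300 Pa.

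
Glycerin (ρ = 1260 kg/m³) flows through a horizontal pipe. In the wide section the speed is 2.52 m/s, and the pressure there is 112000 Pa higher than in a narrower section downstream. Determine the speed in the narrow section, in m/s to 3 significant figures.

Horizontal Bernoulli: P₁ + ½ρv₁² = P₂ + ½ρv₂², so v₂² = v₁² + 2(P₁ − P₂)/ρ.
v₂ = √(2.52² + 2·112000/1260) = √(6.35 + 178) = 13.6 m/s.

13.6 m/s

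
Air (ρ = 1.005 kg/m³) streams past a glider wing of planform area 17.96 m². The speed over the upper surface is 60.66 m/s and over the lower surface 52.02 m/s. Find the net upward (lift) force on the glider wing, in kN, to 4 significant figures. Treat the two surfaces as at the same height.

F ≈ 8.786 kN

The faster flow above has the lower pressure; Bernoulli (same height) gives ΔP = ½ρ(v_up² − v_low²).
ΔP = ½·1.005·(60.66² − 52.02²) = 489.2 Pa.
Lift = ΔP · A = 489.2 × 17.96 = 8786 N.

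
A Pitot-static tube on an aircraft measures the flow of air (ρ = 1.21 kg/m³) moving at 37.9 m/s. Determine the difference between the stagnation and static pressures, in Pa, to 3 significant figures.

ΔP ≈ 869 Pa

Bernoulli between the free stream and the stagnation point: ½ρv² = P_stag − P_static.
ΔP = ½·1.21·37.9² = 869 Pa.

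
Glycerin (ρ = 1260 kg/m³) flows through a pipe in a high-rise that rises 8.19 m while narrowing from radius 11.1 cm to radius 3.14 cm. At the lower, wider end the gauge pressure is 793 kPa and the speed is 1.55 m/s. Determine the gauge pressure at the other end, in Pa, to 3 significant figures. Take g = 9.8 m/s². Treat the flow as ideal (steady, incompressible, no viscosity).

Mass conservation (A₁v₁ = A₂v₂) gives v₂ = 1.55 × 387/31.0 = 19.4 m/s.
Bernoulli: P₁ + ½ρv₁² + ρg h₁ = P₂ + ½ρv₂² + ρg h₂, so P₂ = P₁ + ½ρ(v₁² − v₂²) − ρg(h₂ − h₁).
P₂ = 793000 + ½·1260·(1.55² − 19.4²) − 1260·9.8·(+8.19) = 793000 + (-235000) − (101000) = 457000 Pa.

457000 Pa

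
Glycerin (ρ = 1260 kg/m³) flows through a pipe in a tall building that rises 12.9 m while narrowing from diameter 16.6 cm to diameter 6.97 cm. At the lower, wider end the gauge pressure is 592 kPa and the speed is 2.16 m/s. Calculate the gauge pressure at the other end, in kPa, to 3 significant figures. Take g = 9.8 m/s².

Mass conservation (A₁v₁ = A₂v₂) gives v₂ = 2.16 × 216/38.2 = 12.3 m/s.
Applying Bernoulli between the two ends and solving for P₂: P₂ = P₁ + ½ρ(v₁² − v₂²) − ρgΔh.
P₂ = 592000 + ½·1260·(2.16² − 12.3²) − 1260·9.8·(+12.9) = 592000 + (-91600) − (159000) = 341000 Pa.

341 kPa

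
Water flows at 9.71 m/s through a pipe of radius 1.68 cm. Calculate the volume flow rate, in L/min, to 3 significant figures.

517 L/min

Q = A·v = 0.000887 m² × 9.71 m/s = 0.00861 m³/s.
Converting: 0.00861 m³/s × 60000 = 517 L/min.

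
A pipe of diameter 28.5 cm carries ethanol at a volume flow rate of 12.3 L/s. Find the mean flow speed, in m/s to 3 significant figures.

v ≈ 0.193 m/s

Q = 12.3 L/s = 0.0123 m³/s.
v = Q/A = 0.0123 / 0.0638 = 0.193 m/s.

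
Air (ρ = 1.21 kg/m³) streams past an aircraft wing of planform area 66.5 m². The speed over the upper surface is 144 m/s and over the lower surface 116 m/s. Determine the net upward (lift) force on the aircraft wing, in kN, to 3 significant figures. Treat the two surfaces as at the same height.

The faster flow above has the lower pressure; Bernoulli (same height) gives ΔP = ½ρ(v_up² − v_low²).
ΔP = ½·1.21·(144² − 116²) = 4400 Pa.
Lift = ΔP · A = 4400 × 66.5 = 293000 N.

F ≈ 293 kN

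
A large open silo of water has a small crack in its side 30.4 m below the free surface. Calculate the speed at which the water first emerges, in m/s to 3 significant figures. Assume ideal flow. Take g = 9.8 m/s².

v ≈ 24.4 m/s

With the surface at rest and both surface and jet at atmospheric pressure, Bernoulli gives ρg h = ½ρv², so v = √(2gh) = √(2·9.8·30.4) = 24.4 m/s.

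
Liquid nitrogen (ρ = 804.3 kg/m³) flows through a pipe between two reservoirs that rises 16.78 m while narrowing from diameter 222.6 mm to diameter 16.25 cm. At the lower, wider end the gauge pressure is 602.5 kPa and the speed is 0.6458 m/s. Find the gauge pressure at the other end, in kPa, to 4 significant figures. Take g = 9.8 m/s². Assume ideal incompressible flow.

P₂ ≈ 469.8 kPa

By continuity, v₂ = v₁·A₁/A₂ = 0.6458·(389.2/207.4) = 1.212 m/s.
Energy conservation along the streamline gives P₂ = P₁ − ½ρ(v₂² − v₁²) − ρg(h₂ − h₁).
P₂ = 602500 + ½·804.3·(0.6458² − 1.212²) − 804.3·9.8·(+16.78) = 602500 + (-422.9) − (132300) = 469800 Pa.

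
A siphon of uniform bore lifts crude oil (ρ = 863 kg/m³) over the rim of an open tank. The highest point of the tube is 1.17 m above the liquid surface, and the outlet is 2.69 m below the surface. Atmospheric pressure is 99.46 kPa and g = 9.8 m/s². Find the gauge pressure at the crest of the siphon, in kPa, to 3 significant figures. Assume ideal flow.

P_gauge ≈ -32.6 kPa

From the surface to the outlet (both open to atmosphere, surface at rest): v = √(2g·h_out) = √(2·9.8·2.69) = 7.26 m/s.
Continuity keeps v the same throughout the tube; from surface to crest, P_atm + 0 = P_top + ½ρv² + ρg·h_top.
P_top = 99460 − ½·863·7.26² − 863·9.8·1.17 = 66800 Pa. So P_gauge = P_top − P_atm = -32600 Pa.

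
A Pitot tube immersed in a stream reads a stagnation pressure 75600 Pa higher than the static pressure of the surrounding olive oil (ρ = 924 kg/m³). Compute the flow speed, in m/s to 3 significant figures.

v = 12.8 m/s

The dynamic pressure equals the rise in static pressure at the stagnation point: ΔP = ½ρv².
v = √(2ΔP/ρ) = √(2·75600/924) = 12.8 m/s.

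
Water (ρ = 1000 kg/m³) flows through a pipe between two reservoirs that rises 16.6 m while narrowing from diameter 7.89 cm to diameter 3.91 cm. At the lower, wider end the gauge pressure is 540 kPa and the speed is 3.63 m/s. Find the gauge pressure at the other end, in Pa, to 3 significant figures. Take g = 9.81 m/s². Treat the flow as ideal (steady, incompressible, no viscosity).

Continuity gives A₁v₁ = A₂v₂, so v₂ = (48.9 cm²)/(12.0 cm²) × 3.63 m/s = 14.8 m/s.
Applying Bernoulli between the two ends and solving for P₂: P₂ = P₁ + ½ρ(v₁² − v₂²) − ρgΔh.
P₂ = 540000 + ½·1000·(3.63² − 14.8²) − 1000·9.81·(+16.6) = 540000 + (-103000) − (163000) = 275000 Pa.

P₂ ≈ 275000 Pa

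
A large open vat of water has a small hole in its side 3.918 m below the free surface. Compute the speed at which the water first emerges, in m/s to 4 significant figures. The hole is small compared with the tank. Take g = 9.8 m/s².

With the surface at rest and both surface and jet at atmospheric pressure, Bernoulli gives ρg h = ½ρv², so v = √(2gh) = √(2·9.8·3.918) = 8.763 m/s.

v ≈ 8.763 m/s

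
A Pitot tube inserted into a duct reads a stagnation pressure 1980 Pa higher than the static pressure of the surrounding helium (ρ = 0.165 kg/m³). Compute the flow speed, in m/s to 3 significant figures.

v ≈ 155 m/s

The dynamic pressure equals the rise in static pressure at the stagnation point: ΔP = ½ρv².
v = √(2ΔP/ρ) = √(2·1980/0.165) = 155 m/s.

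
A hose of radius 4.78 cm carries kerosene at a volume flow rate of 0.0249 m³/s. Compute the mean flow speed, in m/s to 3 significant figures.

v ≈ 3.47 m/s

Q = 0.0249 m³/s = 0.0249 m³/s.
v = Q/A = 0.0249 / 0.00718 = 3.47 m/s.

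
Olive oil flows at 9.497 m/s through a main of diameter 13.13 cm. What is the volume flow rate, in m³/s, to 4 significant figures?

Q = 0.1286 m³/s

Q = A·v = 0.01354 m² × 9.497 m/s = 0.1286 m³/s.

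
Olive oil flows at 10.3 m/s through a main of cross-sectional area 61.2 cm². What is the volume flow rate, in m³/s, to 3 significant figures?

Q = 0.0630 m³/s

Q = A·v = 0.00612 m² × 10.3 m/s = 0.0630 m³/s.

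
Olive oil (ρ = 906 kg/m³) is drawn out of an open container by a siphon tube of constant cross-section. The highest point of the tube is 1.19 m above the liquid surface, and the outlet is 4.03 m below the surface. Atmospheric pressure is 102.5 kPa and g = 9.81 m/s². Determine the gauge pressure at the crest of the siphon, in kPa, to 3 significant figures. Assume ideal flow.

P_gauge ≈ -46.4 kPa

The outlet speed comes from Torricelli: v = √(2g·4.03) = 8.89 m/s.
With constant cross-section the crest speed equals v; applying Bernoulli from the surface up to the crest, P_top = P_atm − ½ρv² − ρg·h_top.
P_top = 102500 − ½·906·8.89² − 906·9.81·1.19 = 56100 Pa. So P_gauge = P_top − P_atm = -46400 Pa.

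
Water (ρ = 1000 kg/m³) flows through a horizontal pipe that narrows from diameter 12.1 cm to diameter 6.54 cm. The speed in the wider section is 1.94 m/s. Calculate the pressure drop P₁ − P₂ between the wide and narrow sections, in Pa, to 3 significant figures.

By continuity, v₂ = v₁·A₁/A₂ = 1.94·(115/33.6) = 6.64 m/s.
With no height change, Bernoulli's equation is P₁ + ½ρv₁² = P₂ + ½ρv₂².
P₁ − P₂ = ½·1000·(6.64² − 1.94²) = ½·1000·40.3 = 20200 Pa.

ΔP ≈ 20200 Pa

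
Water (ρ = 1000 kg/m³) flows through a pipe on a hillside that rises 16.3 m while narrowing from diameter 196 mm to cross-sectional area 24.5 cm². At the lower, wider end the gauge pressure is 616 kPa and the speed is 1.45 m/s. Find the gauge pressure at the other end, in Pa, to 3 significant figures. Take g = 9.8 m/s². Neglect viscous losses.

P₂ = 298000 Pa

Mass conservation (A₁v₁ = A₂v₂) gives v₂ = 1.45 × 302/24.5 = 17.9 m/s.
Energy conservation along the streamline gives P₂ = P₁ − ½ρ(v₂² − v₁²) − ρg(h₂ − h₁).
P₂ = 616000 + ½·1000·(1.45² − 17.9²) − 1000·9.8·(+16.3) = 616000 + (-158000) − (160000) = 298000 Pa.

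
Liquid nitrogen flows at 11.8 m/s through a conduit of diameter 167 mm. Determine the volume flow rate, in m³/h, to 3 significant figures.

Q = A·v = 0.0219 m² × 11.8 m/s = 0.258 m³/s.
Converting: 0.258 m³/s × 3600 = 930 m³/h.

930 m³/h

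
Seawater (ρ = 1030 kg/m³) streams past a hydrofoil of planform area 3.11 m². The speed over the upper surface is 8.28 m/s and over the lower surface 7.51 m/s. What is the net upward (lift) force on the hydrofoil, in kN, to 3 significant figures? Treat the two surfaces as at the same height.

With equal heights on the two surfaces, Bernoulli gives P_lower − P_upper = ½ρ(v_upper² − v_lower²).
ΔP = ½·1030·(8.28² − 7.51²) = 6260 Pa.
Lift = ΔP · A = 6260 × 3.11 = 19500 N.

F ≈ 19.5 kN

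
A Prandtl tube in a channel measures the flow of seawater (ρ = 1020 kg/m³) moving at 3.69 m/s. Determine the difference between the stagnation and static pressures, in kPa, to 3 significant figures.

ΔP ≈ 6.94 kPa

The dynamic pressure equals the rise in static pressure at the stagnation point: ΔP = ½ρv².
ΔP = ½·1020·3.69² = 6940 Pa.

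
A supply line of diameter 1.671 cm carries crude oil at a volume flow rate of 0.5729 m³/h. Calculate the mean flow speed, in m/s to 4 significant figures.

v = 0.7257 m/s

Q = 0.5729 m³/h = 0.0001591 m³/s.
v = Q/A = 0.0001591 / 0.0002193 = 0.7257 m/s.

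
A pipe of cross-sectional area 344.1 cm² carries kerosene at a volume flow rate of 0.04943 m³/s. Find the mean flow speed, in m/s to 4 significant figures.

v ≈ 1.437 m/s

Q = 0.04943 m³/s = 0.04943 m³/s.
v = Q/A = 0.04943 / 0.03441 = 1.437 m/s.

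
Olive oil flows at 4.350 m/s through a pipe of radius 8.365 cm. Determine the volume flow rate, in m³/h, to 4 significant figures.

344.2 m³/h

Q = A·v = 0.02198 m² × 4.350 m/s = 0.09562 m³/s.
Converting: 0.09562 m³/s × 3600 = 344.2 m³/h.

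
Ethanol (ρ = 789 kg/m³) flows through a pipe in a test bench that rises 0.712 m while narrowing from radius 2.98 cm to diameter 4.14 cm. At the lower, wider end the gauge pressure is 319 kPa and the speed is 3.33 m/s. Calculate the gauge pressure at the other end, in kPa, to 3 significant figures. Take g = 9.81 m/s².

P₂ = 299 kPa

The volume flow rate is constant, so v₂ = (A₁/A₂)v₁ = (27.9/13.5)·3.33 = 6.90 m/s.
Applying Bernoulli between the two ends and solving for P₂: P₂ = P₁ + ½ρ(v₁² − v₂²) − ρgΔh.
P₂ = 319000 + ½·789·(3.33² − 6.90²) − 789·9.81·(+0.712) = 319000 + (-14400) − (5510) = 299000 Pa.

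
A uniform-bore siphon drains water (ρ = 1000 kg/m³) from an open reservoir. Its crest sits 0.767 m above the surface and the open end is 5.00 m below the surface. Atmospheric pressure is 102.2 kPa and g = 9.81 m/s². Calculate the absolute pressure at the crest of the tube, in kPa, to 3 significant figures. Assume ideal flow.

P_top ≈ 45.6 kPa

From the surface to the outlet (both open to atmosphere, surface at rest): v = √(2g·h_out) = √(2·9.81·5.00) = 9.90 m/s.
With constant cross-section the crest speed equals v; applying Bernoulli from the surface up to the crest, P_top = P_atm − ½ρv² − ρg·h_top.
P_top = 102200 − ½·1000·9.90² − 1000·9.81·0.767 = 45600 Pa.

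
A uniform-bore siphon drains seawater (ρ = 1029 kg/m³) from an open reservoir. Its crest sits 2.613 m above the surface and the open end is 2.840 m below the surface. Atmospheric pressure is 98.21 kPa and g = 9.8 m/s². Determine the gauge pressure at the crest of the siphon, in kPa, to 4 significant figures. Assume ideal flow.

P_gauge ≈ -54.99 kPa

Bernoulli surface→outlet gives ½v² = g·h_out, so v = √(2·9.8·2.840) = 7.461 m/s.
Continuity keeps v the same throughout the tube; from surface to crest, P_atm + 0 = P_top + ½ρv² + ρg·h_top.
P_top = 98210 − ½·1029·7.461² − 1029·9.8·2.613 = 43220 Pa. So P_gauge = P_top − P_atm = -54990 Pa.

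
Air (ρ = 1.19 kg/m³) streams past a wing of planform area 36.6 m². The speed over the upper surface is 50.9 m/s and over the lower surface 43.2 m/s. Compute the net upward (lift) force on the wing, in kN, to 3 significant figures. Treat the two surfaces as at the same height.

From P + ½ρv² = const at equal height, P_low − P_up = ½ρ(v_up² − v_low²).
ΔP = ½·1.19·(50.9² − 43.2²) = 431 Pa.
Lift = ΔP · A = 431 × 36.6 = 15800 N.

F ≈ 15.8 kN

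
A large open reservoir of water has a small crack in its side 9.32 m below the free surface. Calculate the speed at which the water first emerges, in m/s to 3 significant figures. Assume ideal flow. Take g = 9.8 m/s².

With the surface at rest and both surface and jet at atmospheric pressure, Bernoulli gives ρg h = ½ρv², so v = √(2gh) = √(2·9.8·9.32) = 13.5 m/s.

v ≈ 13.5 m/s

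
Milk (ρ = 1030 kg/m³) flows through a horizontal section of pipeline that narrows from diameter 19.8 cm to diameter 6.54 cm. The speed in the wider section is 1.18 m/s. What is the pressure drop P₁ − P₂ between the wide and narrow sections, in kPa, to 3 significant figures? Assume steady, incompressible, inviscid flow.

Continuity gives A₁v₁ = A₂v₂, so v₂ = (308 cm²)/(33.6 cm²) × 1.18 m/s = 10.8 m/s.
The pipe is horizontal, so Bernoulli reduces to P₁ + ½ρv₁² = P₂ + ½ρv₂².
P₁ − P₂ = ½·1030·(10.8² − 1.18²) = ½·1030·116 = 59500 Pa.

59.5 kPa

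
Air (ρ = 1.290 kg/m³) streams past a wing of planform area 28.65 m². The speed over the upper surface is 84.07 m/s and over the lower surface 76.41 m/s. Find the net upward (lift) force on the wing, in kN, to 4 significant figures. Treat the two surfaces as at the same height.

The faster flow above has the lower pressure; Bernoulli (same height) gives ΔP = ½ρ(v_up² − v_low²).
ΔP = ½·1.290·(84.07² − 76.41²) = 792.9 Pa.
Lift = ΔP · A = 792.9 × 28.65 = 22720 N.

22.72 kN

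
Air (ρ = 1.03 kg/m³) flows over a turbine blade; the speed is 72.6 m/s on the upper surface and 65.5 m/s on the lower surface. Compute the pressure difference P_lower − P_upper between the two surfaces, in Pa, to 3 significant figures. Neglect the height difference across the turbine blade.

ΔP ≈ 505 Pa

With negligible Δh, P + ½ρv² is constant, so P_low − P_up = ½ρ(v_up² − v_low²).
ΔP = ½·1.03·(72.6² − 65.5²) = 505 Pa.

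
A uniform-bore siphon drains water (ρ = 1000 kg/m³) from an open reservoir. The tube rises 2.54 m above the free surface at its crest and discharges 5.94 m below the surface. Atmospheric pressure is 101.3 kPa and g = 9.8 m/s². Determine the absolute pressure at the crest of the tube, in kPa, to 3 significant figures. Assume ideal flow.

P_top = 18.2 kPa

The outlet speed comes from Torricelli: v = √(2g·5.94) = 10.8 m/s.
With constant cross-section the crest speed equals v; applying Bernoulli from the surface up to the crest, P_top = P_atm − ½ρv² − ρg·h_top.
P_top = 101300 − ½·1000·10.8² − 1000·9.8·2.54 = 18200 Pa.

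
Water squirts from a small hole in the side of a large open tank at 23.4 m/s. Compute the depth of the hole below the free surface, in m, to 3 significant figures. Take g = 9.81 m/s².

For a small hole in a large open tank, ½v² = gh, giving h = v²/(2g).
h = 23.4²/(2·9.81) = 548/19.62 = 27.9 m.

h = 27.9 m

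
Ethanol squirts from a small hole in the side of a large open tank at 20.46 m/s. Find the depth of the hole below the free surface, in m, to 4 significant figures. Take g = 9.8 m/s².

h = 21.36 m

Torricelli: v = √(2gh), so h = v²/(2g).
h = 20.46²/(2·9.8) = 418.6/19.60 = 21.36 m.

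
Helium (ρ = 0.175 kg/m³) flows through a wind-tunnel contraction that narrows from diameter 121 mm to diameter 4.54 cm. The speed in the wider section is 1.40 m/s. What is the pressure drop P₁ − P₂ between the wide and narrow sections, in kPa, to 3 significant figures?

ΔP ≈ 0.00848 kPa

Mass conservation (A₁v₁ = A₂v₂) gives v₂ = 1.40 × 115/16.2 = 9.94 m/s.
Bernoulli (h₁ = h₂): P₁ − P₂ = ½ρ(v₂² − v₁²).
P₁ − P₂ = ½·0.175·(9.94² − 1.40²) = ½·0.175·96.9 = 8.48 Pa.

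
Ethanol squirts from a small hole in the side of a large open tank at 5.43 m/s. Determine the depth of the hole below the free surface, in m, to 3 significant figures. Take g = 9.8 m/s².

For a small hole in a large open tank, ½v² = gh, giving h = v²/(2g).
h = 5.43²/(2·9.8) = 29.5/19.60 = 1.50 m.

h ≈ 1.50 m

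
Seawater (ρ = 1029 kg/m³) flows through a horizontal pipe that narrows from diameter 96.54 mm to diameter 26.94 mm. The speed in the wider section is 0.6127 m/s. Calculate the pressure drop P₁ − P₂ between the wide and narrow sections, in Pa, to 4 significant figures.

ΔP = 31660 Pa

Mass conservation (A₁v₁ = A₂v₂) gives v₂ = 0.6127 × 73.20/5.700 = 7.868 m/s.
The pipe is horizontal, so Bernoulli reduces to P₁ + ½ρv₁² = P₂ + ½ρv₂².
P₁ − P₂ = ½·1029·(7.868² − 0.6127²) = ½·1029·61.53 = 31660 Pa.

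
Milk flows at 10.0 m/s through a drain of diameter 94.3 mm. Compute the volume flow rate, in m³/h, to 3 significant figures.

Q = A·v = 0.00698 m² × 10.0 m/s = 0.0698 m³/s.
Converting: 0.0698 m³/s × 3600 = 251 m³/h.

Q ≈ 251 m³/h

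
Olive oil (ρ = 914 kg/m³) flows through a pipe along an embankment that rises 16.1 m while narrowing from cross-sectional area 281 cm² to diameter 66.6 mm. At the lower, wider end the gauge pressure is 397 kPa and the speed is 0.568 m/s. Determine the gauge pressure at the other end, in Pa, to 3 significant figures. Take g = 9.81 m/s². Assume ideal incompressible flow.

P₂ ≈ 243000 Pa

Continuity gives A₁v₁ = A₂v₂, so v₂ = (281 cm²)/(34.8 cm²) × 0.568 m/s = 4.58 m/s.
Bernoulli: P₁ + ½ρv₁² + ρg h₁ = P₂ + ½ρv₂² + ρg h₂, so P₂ = P₁ + ½ρ(v₁² − v₂²) − ρg(h₂ − h₁).
P₂ = 397000 + ½·914·(0.568² − 4.58²) − 914·9.81·(+16.1) = 397000 + (-9450) − (144000) = 243000 Pa.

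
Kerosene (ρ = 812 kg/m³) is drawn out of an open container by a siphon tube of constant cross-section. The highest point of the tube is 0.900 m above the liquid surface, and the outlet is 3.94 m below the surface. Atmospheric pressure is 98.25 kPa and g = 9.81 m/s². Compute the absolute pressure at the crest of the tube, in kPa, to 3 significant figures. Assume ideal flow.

P_top = 59.7 kPa

The outlet speed comes from Torricelli: v = √(2g·3.94) = 8.79 m/s.
The bore is uniform, so the speed at the crest is the same v. Bernoulli surface→crest: P_atm = P_top + ½ρv² + ρg·h_top.
P_top = 98250 − ½·812·8.79² − 812·9.81·0.900 = 59700 Pa.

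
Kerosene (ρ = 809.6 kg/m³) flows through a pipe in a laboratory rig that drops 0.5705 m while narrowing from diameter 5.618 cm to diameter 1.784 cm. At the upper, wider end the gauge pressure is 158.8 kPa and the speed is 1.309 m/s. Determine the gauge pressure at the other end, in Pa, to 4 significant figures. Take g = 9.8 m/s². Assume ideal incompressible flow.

P₂ ≈ 95810 Pa

Mass conservation (A₁v₁ = A₂v₂) gives v₂ = 1.309 × 24.79/2.500 = 12.98 m/s.
Energy conservation along the streamline gives P₂ = P₁ − ½ρ(v₂² − v₁²) − ρg(h₂ − h₁).
P₂ = 158800 + ½·809.6·(1.309² − 12.98²) − 809.6·9.8·(−0.5705) = 158800 + (-67520) − (-4526) = 95810 Pa.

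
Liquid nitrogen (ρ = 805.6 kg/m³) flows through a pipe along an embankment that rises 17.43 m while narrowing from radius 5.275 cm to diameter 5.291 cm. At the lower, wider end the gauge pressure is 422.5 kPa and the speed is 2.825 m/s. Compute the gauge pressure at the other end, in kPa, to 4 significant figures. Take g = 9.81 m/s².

Continuity gives A₁v₁ = A₂v₂, so v₂ = (87.42 cm²)/(21.99 cm²) × 2.825 m/s = 11.23 m/s.
Bernoulli: P₁ + ½ρv₁² + ρg h₁ = P₂ + ½ρv₂² + ρg h₂, so P₂ = P₁ + ½ρ(v₁² − v₂²) − ρg(h₂ − h₁).
P₂ = 422500 + ½·805.6·(2.825² − 11.23²) − 805.6·9.81·(+17.43) = 422500 + (-47600) − (137700) = 237200 Pa.

P₂ = 237.2 kPa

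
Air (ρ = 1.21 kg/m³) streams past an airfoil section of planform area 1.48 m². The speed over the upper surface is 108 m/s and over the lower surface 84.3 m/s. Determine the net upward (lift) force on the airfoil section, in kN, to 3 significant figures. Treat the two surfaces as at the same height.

F ≈ 4.08 kN

With equal heights on the two surfaces, Bernoulli gives P_lower − P_upper = ½ρ(v_upper² − v_lower²).
ΔP = ½·1.21·(108² − 84.3²) = 2760 Pa.
Lift = ΔP · A = 2760 × 1.48 = 4080 N.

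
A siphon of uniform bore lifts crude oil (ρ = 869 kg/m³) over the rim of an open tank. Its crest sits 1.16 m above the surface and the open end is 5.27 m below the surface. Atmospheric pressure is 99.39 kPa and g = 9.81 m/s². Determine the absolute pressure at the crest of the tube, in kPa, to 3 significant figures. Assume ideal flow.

Bernoulli surface→outlet gives ½v² = g·h_out, so v = √(2·9.81·5.27) = 10.2 m/s.
Continuity keeps v the same throughout the tube; from surface to crest, P_atm + 0 = P_top + ½ρv² + ρg·h_top.
P_top = 99390 − ½·869·10.2² − 869·9.81·1.16 = 44600 Pa.

P_top ≈ 44.6 kPa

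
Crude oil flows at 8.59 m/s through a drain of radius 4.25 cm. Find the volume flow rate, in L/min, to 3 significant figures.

2920 L/min

Q = A·v = 0.00567 m² × 8.59 m/s = 0.0487 m³/s.
Converting: 0.0487 m³/s × 60000 = 2920 L/min.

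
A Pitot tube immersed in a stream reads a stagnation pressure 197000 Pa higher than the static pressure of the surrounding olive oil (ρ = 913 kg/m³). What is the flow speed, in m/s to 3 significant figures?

v = 20.8 m/s

The dynamic pressure equals the rise in static pressure at the stagnation point: ΔP = ½ρv².
v = √(2ΔP/ρ) = √(2·197000/913) = 20.8 m/s.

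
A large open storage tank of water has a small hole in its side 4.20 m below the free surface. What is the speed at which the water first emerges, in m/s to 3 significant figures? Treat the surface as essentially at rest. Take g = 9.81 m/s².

9.08 m/s

Torricelli's result v = √(2gh) gives v = √(2·9.81·4.20) = 9.08 m/s.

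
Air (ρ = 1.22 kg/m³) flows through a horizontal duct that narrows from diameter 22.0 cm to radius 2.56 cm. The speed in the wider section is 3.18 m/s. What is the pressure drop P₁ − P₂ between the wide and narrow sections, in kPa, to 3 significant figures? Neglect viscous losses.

Mass conservation (A₁v₁ = A₂v₂) gives v₂ = 3.18 × 380/20.6 = 58.7 m/s.
The pipe is horizontal, so Bernoulli reduces to P₁ + ½ρv₁² = P₂ + ½ρv₂².
P₁ − P₂ = ½·1.22·(58.7² − 3.18²) = ½·1.22·3440 = 2100 Pa.

ΔP ≈ 2.10 kPa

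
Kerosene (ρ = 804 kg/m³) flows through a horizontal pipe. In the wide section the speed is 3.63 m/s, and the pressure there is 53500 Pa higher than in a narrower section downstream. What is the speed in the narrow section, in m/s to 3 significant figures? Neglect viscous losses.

With h₁ = h₂, rearranging Bernoulli gives v₂ = √(v₁² + 2ΔP/ρ).
v₂ = √(3.63² + 2·53500/804) = √(13.2 + 133) = 12.1 m/s.

12.1 m/s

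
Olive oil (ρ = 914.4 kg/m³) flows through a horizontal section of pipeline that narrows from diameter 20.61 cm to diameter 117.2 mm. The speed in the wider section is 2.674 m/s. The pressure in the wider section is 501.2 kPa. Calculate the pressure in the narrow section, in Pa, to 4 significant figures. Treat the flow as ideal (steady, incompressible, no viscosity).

The volume flow rate is constant, so v₂ = (A₁/A₂)v₁ = (333.6/107.9)·2.674 = 8.269 m/s.
The pipe is horizontal, so Bernoulli reduces to P₁ + ½ρv₁² = P₂ + ½ρv₂².
P₂ = P₁ − ½ρ(v₂² − v₁²) = 501200 − ½·914.4·(8.269² − 2.674²) = 501200 − 27990 = 473200 Pa.

P₂ ≈ 473200 Pa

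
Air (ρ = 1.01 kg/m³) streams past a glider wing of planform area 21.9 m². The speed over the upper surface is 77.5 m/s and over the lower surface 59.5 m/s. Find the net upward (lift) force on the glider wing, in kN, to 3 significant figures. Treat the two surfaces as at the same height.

F ≈ 27.3 kN

With equal heights on the two surfaces, Bernoulli gives P_lower − P_upper = ½ρ(v_upper² − v_lower²).
ΔP = ½·1.01·(77.5² − 59.5²) = 1250 Pa.
Lift = ΔP · A = 1250 × 21.9 = 27300 N.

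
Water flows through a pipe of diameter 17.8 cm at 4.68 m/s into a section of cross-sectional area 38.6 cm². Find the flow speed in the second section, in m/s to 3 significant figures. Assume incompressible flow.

By continuity, v₂ = v₁·A₁/A₂ = 4.68·(249/38.6) = 30.2 m/s.

30.2 m/s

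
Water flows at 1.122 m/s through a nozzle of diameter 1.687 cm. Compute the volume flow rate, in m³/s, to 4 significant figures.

Q ≈ 0.0002508 m³/s

Q = A·v = 0.0002235 m² × 1.122 m/s = 0.0002508 m³/s.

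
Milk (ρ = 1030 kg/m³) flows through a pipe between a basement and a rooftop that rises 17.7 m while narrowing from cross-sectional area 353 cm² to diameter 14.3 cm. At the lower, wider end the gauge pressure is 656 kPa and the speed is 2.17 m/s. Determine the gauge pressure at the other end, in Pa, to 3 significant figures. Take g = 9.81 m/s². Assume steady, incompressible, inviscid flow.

P₂ ≈ 468000 Pa

Mass conservation (A₁v₁ = A₂v₂) gives v₂ = 2.17 × 353/161 = 4.77 m/s.
Applying Bernoulli between the two ends and solving for P₂: P₂ = P₁ + ½ρ(v₁² − v₂²) − ρgΔh.
P₂ = 656000 + ½·1030·(2.17² − 4.77²) − 1030·9.81·(+17.7) = 656000 + (-9290) − (179000) = 468000 Pa.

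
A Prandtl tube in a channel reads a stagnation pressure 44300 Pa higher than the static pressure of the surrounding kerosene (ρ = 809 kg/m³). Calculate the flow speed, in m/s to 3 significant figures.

v = 10.5 m/s

The dynamic pressure equals the rise in static pressure at the stagnation point: ΔP = ½ρv².
v = √(2ΔP/ρ) = √(2·44300/809) = 10.5 m/s.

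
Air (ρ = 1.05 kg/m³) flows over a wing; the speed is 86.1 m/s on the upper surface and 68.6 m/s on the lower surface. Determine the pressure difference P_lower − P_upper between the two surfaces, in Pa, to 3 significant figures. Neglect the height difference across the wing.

ΔP = 1420 Pa

Bernoulli (same height): P_lower − P_upper = ½ρ(v_upper² − v_lower²).
ΔP = ½·1.05·(86.1² − 68.6²) = 1420 Pa.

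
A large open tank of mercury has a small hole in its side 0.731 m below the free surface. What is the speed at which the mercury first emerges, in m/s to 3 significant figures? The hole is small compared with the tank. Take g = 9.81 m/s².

3.79 m/s

The surface is effectively still and both ends are open, so ½v² = gh and v = √(2·9.81·0.731) = 3.79 m/s.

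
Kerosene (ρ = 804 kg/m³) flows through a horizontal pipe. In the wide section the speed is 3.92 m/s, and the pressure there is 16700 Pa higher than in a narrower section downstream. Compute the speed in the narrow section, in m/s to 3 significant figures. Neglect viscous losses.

Horizontal Bernoulli: P₁ + ½ρv₁² = P₂ + ½ρv₂², so v₂² = v₁² + 2(P₁ − P₂)/ρ.
v₂ = √(3.92² + 2·16700/804) = √(15.4 + 41.5) = 7.54 m/s.

7.54 m/s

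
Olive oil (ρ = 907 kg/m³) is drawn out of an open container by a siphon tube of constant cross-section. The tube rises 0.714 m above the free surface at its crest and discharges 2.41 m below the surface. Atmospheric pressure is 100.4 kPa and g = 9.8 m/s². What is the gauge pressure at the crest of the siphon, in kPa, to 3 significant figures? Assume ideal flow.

From the surface to the outlet (both open to atmosphere, surface at rest): v = √(2g·h_out) = √(2·9.8·2.41) = 6.87 m/s.
With constant cross-section the crest speed equals v; applying Bernoulli from the surface up to the crest, P_top = P_atm − ½ρv² − ρg·h_top.
P_top = 100400 − ½·907·6.87² − 907·9.8·0.714 = 72600 Pa. So P_gauge = P_top − P_atm = -27800 Pa.

P_gauge ≈ -27.8 kPa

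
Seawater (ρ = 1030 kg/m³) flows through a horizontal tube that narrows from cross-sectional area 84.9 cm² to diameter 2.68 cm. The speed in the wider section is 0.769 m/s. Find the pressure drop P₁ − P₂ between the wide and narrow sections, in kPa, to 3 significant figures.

68.7 kPa

Continuity gives A₁v₁ = A₂v₂, so v₂ = (84.9 cm²)/(5.64 cm²) × 0.769 m/s = 11.6 m/s.
Along the horizontal streamline, P + ½ρv² is constant.
P₁ − P₂ = ½·1030·(11.6² − 0.769²) = ½·1030·133 = 68700 Pa.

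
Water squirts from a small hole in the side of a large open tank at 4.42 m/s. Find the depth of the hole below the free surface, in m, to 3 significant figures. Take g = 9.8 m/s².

Inverting v = √(2gh) gives h = v² / 2g.
h = 4.42²/(2·9.8) = 19.5/19.60 = 0.997 m.

0.997 m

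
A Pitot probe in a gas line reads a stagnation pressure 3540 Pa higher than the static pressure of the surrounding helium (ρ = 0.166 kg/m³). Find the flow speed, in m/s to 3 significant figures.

v ≈ 207 m/s

Bernoulli between the free stream and the stagnation point: ½ρv² = P_stag − P_static.
v = √(2ΔP/ρ) = √(2·3540/0.166) = 207 m/s.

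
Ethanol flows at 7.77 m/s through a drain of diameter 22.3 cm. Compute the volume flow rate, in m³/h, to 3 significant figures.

1090 m³/h

Q = A·v = 0.0391 m² × 7.77 m/s = 0.303 m³/s.
Converting: 0.303 m³/s × 3600 = 1090 m³/h.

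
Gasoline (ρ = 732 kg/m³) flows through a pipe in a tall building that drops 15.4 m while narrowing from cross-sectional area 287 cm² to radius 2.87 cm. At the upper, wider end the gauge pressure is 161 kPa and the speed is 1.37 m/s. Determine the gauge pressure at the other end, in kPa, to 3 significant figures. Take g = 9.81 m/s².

P₂ ≈ 188 kPa

By continuity, v₂ = v₁·A₁/A₂ = 1.37·(287/25.9) = 15.2 m/s.
Energy conservation along the streamline gives P₂ = P₁ − ½ρ(v₂² − v₁²) − ρg(h₂ − h₁).
P₂ = 161000 + ½·732·(1.37² − 15.2²) − 732·9.81·(−15.4) = 161000 + (-83800) − (-111000) = 188000 Pa.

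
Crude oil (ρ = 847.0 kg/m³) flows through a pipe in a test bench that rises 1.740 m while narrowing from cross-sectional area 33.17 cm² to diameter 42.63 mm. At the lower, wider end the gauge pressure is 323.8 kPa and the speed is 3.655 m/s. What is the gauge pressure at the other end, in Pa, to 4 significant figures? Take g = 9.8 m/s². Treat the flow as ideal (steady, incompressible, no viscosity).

P₂ ≈ 284500 Pa

By continuity, v₂ = v₁·A₁/A₂ = 3.655·(33.17/14.27) = 8.494 m/s.
Applying Bernoulli between the two ends and solving for P₂: P₂ = P₁ + ½ρ(v₁² − v₂²) − ρgΔh.
P₂ = 323800 + ½·847.0·(3.655² − 8.494²) − 847.0·9.8·(+1.740) = 323800 + (-24900) − (14440) = 284500 Pa.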